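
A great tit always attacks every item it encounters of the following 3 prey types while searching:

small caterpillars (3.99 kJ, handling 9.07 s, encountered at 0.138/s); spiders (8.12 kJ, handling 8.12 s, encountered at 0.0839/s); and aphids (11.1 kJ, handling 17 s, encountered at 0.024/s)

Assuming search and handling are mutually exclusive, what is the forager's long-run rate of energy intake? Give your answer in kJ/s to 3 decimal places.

0.448 kJ/s

R = (0.138×3.99 + 0.0839×8.12 + 0.024×11.1) / (1 + 0.138×9.07 + 0.0839×8.12 + 0.024×17) = 1.498/3.341 = 0.4485 kJ/s.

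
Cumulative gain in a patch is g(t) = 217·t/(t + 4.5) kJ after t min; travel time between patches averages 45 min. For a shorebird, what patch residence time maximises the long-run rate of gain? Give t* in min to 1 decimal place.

14.2 min

Optimal t* satisfies g'(t*) = g(t*)/(T + t*).
g'(t) = 217·4.5/(t + 4.5)². Setting 217·4.5/(t+4.5)² = 217t/[(t+4.5)(45+t)] gives 4.5(45+t) = t(t+4.5), so t² = 4.5×45 = 202.5.
t* = √202.5 = 14.23 min.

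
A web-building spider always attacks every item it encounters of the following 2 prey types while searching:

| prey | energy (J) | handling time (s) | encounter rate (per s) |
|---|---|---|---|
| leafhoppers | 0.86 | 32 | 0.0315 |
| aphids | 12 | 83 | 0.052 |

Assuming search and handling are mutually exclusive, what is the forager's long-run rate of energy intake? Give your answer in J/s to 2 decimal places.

0.10 J/s

Energy encountered per unit search time: 0.0315×0.86 + 0.052×12 = 0.6511 J/s.
Handling time per unit search time: 0.0315×32 + 0.052×83 = 5.324.
Rate = 0.6511/(1 + 5.324) = 0.103 J/s.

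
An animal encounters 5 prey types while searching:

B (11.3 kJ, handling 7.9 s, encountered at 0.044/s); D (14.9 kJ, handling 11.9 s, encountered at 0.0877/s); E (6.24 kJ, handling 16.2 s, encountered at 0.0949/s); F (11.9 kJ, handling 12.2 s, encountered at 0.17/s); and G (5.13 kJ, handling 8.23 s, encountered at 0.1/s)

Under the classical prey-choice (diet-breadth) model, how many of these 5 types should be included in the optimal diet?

3

Rank by E/h (kJ/s): B 1.43, D 1.25, F 0.975, G 0.623, E 0.385. Include each in turn until the next type's E/h falls below the running intake rate.
Rate on top 1: 0.369. D: 1.25 > 0.369 → include.
Rate on top 2: 0.7544. F: 0.975 > 0.7544 → include.
Rate on top 3: 0.8571. G: 0.623 < 0.8571 → exclude; stop.
Optimal diet: B, D, F — 3 of 5 types.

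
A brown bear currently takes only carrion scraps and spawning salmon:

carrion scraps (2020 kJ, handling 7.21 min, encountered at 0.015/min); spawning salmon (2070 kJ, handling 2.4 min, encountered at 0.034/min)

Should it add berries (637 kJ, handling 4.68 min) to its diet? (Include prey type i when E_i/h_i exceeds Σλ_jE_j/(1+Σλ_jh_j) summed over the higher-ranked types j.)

Current rate: (0.015×2020 + 0.034×2070)/(1 + 0.015×7.21 + 0.034×2.4) = 84.62 kJ/min.
Profitability of berries: 637/4.68 = 136.1 kJ/min.
Since 136.1 > R, including berries increases the long-run rate.

Yes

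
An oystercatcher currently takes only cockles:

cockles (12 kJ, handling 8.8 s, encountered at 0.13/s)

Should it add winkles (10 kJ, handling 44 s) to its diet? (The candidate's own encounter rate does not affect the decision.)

On cockles alone, R = ΣλE/(1+Σλh) = 1.56/2.144 = 0.7276 kJ/s.
Profitability of winkles: 10/44 = 0.2273 kJ/s.
Since 0.2273 < R, time spent handling winkles is better spent searching.

No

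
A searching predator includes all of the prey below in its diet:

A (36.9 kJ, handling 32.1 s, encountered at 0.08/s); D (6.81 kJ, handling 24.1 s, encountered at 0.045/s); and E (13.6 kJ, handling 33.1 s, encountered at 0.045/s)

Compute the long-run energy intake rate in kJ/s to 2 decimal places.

0.63 kJ/s

R = (0.08×36.9 + 0.045×6.81 + 0.045×13.6) / (1 + 0.08×32.1 + 0.045×24.1 + 0.045×33.1) = 3.87/6.142 = 0.6302 kJ/s.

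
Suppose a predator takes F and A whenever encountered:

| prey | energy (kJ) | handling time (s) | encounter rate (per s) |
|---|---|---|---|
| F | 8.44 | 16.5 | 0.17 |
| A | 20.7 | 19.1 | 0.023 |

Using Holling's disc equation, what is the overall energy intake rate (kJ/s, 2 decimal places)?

R = (0.17×8.44 + 0.023×20.7) / (1 + 0.17×16.5 + 0.023×19.1) = 1.911/4.244 = 0.4502 kJ/s.

0.45 kJ/s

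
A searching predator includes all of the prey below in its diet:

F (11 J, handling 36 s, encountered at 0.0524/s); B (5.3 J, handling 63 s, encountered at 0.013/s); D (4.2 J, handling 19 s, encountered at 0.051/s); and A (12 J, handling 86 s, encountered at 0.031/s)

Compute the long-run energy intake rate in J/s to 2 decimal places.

Energy encountered per unit search time: 0.0524×11 + 0.013×5.3 + 0.051×4.2 + 0.031×12 = 1.232 J/s.
Handling time per unit search time: 0.0524×36 + 0.013×63 + 0.051×19 + 0.031×86 = 6.34.
Rate = 1.232/(1 + 6.34) = 0.1678 J/s.

0.17 J/s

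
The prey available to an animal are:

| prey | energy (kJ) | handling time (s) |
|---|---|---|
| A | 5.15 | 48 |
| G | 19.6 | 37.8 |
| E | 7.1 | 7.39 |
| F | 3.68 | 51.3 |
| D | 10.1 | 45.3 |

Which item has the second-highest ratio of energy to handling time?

G

Profitability E/h (kJ/s): A = 5.15/48 = 0.107, G = 19.6/37.8 = 0.519, E = 7.1/7.39 = 0.961, F = 3.68/51.3 = 0.0717, D = 10.1/45.3 = 0.223.
Ranked: E > G > D > A > F.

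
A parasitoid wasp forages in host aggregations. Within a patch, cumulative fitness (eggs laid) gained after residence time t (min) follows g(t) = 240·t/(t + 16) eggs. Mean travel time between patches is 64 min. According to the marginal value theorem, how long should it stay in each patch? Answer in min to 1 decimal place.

32.0 min

By the marginal value theorem, leave when the instantaneous gain rate g'(t) equals the habitat-wide average g(t)/(T + t).
g'(t) = 240·16/(t + 16)². Setting 240·16/(t+16)² = 240t/[(t+16)(64+t)] gives 16(64+t) = t(t+16), so t² = 16×64 = 1024.
t* = √1024 = 32 min.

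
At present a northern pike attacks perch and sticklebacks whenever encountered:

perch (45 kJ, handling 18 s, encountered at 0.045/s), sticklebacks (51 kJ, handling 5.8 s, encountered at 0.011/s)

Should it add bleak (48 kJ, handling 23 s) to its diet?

Yes

Current rate: (0.045×45 + 0.011×51)/(1 + 0.045×18 + 0.011×5.8) = 1.38 kJ/s.
bleak: E/h = 48/23 = 2.087 kJ/s.
2.087 > 1.38, so adding bleak raises the average — include it.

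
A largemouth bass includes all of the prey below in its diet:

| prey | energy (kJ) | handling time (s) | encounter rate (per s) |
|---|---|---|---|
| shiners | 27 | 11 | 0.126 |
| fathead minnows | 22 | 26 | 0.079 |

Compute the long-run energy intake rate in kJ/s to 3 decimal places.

R = Σλ_iE_i / (1 + Σλ_ih_i)
Numerator: 0.126×27 + 0.079×22 = 5.14
Denominator: 1 + 0.126×11 + 0.079×26 = 4.44
R = 5.14/4.44 = 1.158 kJ/s

1.158 kJ/s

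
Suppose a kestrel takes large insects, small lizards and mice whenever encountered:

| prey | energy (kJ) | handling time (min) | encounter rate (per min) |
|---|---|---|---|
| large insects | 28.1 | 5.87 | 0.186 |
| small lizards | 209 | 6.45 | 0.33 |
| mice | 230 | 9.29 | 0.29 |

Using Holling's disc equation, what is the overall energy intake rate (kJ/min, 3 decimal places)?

20.377 kJ/min

R = Σλ_iE_i / (1 + Σλ_ih_i)
Numerator: 0.186×28.1 + 0.33×209 + 0.29×230 = 140.9
Denominator: 1 + 0.186×5.87 + 0.33×6.45 + 0.29×9.29 = 6.914
R = 140.9/6.914 = 20.38 kJ/min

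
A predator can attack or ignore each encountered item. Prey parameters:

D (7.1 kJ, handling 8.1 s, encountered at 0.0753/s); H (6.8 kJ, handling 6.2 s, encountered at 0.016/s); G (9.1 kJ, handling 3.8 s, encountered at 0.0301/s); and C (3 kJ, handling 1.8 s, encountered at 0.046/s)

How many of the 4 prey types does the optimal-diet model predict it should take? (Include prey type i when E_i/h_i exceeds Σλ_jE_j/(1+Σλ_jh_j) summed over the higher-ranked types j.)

4

E/h in descending order: G 2.39, C 1.67, H 1.1, D 0.877 kJ/s. The optimal diet is the largest prefix of this list for which every included type satisfies E_i/h_i > R on the types above it.
Rate on top 1: 0.2458. C: 1.67 > 0.2458 → include.
Rate on top 2: 0.3441. H: 1.1 > 0.3441 → include.
Rate on top 3: 0.4017. D: 0.877 > 0.4017 → include.
Optimal diet: G, C, H, D — 4 of 4 types.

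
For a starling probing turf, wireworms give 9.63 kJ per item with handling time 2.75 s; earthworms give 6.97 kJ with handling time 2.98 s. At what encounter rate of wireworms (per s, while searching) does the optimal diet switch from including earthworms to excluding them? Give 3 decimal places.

Drop earthworms once their profitability E₂/h₂ falls below the rate achievable on wireworms alone: E₂/h₂ = λE₁/(1 + λh₁).
Solve for λ: λE₁h₂ = E₂(1 + λh₁) → λ(E₁h₂ − E₂h₁) = E₂ → λ = E₂/(E₁h₂ − E₂h₁).
λ = 6.97/(9.63×2.98 − 6.97×2.75) = 6.97/9.53 = 0.7314 per s.

0.731 per s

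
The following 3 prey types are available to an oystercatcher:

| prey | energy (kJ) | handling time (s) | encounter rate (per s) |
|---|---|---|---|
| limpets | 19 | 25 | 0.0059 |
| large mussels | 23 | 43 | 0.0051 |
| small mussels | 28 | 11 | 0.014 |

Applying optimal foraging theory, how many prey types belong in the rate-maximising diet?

Rank by E/h (kJ/s): small mussels 2.55, limpets 0.76, large mussels 0.535. Include each in turn until the next type's E/h falls below the running intake rate.
Rate on top 1: 0.3397. limpets: 0.76 > 0.3397 → include.
Rate on top 2: 0.3873. large mussels: 0.535 > 0.3873 → include.
Optimal diet: small mussels, limpets, large mussels — 3 of 3 types.

3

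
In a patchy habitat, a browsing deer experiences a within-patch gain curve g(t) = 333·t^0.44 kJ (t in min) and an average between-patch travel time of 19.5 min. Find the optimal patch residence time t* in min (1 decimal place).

15.3 min

Maximise g(t)/(T+t): set derivative to zero → g'(t)(T+t) = g(t).
g'(t) = 0.44·333·t^-0.56. Setting 0.44·333·t^-0.56 = 333·t^0.44/(19.5+t) gives 0.44(19.5+t) = t, so 0.56·t = 0.44×19.5.
t* = 0.44×19.5/0.56 = 15.32 min.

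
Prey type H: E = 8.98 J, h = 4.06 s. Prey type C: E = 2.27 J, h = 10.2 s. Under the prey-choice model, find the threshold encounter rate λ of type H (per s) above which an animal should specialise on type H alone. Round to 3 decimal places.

Drop type C once their profitability E₂/h₂ falls below the rate achievable on type H alone: E₂/h₂ = λE₁/(1 + λh₁).
Solve for λ: λE₁h₂ = E₂(1 + λh₁) → λ(E₁h₂ − E₂h₁) = E₂ → λ = E₂/(E₁h₂ − E₂h₁).
λ = 2.27/(8.98×10.2 − 2.27×4.06) = 2.27/82.38 = 0.02756 per s.

0.028 per s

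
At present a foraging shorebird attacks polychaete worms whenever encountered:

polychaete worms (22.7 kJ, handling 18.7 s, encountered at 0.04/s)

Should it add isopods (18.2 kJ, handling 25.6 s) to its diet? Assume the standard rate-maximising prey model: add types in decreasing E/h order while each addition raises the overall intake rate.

Intake rate on the current diet: R = (0.04×22.7) / (1 + 0.04×18.7) = 0.908/1.748 = 0.5195 kJ/s.
Profitability of isopods: 18.2/25.6 = 0.7109 kJ/s.
Since 0.7109 > R, including isopods increases the long-run rate.

Yes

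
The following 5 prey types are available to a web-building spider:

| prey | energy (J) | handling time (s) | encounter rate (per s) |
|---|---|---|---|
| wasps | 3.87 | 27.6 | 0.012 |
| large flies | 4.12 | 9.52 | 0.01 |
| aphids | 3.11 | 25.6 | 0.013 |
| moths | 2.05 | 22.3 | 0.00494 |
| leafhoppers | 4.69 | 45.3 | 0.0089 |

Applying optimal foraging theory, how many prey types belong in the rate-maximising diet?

Profitabilities (E/h, J/s): large flies 0.433, wasps 0.14, aphids 0.121, leafhoppers 0.104, moths 0.0919. Add prey in this order while the next type's profitability exceeds the intake rate on those already taken.
Rate on top 1: 0.03762. wasps: 0.14 > 0.03762 → include.
Rate on top 2: 0.06144. aphids: 0.121 > 0.06144 → include.
Rate on top 3: 0.0728. leafhoppers: 0.104 > 0.0728 → include.
Rate on top 4: 0.07853. moths: 0.0919 > 0.07853 → include.
Optimal diet: large flies, wasps, aphids, leafhoppers, moths — 5 of 5 types.

5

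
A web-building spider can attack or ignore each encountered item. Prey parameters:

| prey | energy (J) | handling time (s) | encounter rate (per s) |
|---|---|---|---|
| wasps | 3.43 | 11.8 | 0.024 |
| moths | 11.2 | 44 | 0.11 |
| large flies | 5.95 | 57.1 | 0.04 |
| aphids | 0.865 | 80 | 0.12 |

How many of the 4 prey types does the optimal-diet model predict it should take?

Rank by E/h (J/s): wasps 0.291, moths 0.255, large flies 0.104, aphids 0.0108. Include each in turn until the next type's E/h falls below the running intake rate.
Rate on top 1: 0.06415. moths: 0.255 > 0.06415 → include.
Rate on top 2: 0.2146. large flies: 0.104 < 0.2146 → exclude; stop.
Optimal diet: wasps, moths — 2 of 4 types.

2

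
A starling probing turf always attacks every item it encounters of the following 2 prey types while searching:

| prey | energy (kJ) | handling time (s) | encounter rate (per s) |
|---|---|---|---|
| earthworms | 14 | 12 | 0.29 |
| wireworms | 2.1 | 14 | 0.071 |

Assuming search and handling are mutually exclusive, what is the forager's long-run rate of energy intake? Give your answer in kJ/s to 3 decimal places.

Energy encountered per unit search time: 0.29×14 + 0.071×2.1 = 4.209 kJ/s.
Handling time per unit search time: 0.29×12 + 0.071×14 = 4.474.
Rate = 4.209/(1 + 4.474) = 0.7689 kJ/s.

0.769 kJ/s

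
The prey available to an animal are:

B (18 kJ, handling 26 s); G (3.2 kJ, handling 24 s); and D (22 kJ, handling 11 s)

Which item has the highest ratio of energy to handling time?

D

In descending order of E/h:
D: 22/11 = 2 kJ/s
B: 18/26 = 0.692 kJ/s
G: 3.2/24 = 0.133 kJ/s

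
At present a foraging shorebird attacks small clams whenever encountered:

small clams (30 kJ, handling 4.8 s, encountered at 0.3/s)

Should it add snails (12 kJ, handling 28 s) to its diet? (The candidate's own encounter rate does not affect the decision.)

On small clams alone, R = ΣλE/(1+Σλh) = 9/2.44 = 3.689 kJ/s.
Profitability of snails: 12/28 = 0.4286 kJ/s.
Since 0.4286 < R, time spent handling snails is better spent searching.

No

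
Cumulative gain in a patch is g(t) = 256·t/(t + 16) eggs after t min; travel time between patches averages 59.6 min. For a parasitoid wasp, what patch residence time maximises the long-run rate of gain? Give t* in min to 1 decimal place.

30.9 min

By the marginal value theorem, leave when the instantaneous gain rate g'(t) equals the habitat-wide average g(t)/(T + t).
g'(t) = 256·16/(t + 16)². Setting 256·16/(t+16)² = 256t/[(t+16)(59.6+t)] gives 16(59.6+t) = t(t+16), so t² = 16×59.6 = 953.6.
t* = √953.6 = 30.88 min.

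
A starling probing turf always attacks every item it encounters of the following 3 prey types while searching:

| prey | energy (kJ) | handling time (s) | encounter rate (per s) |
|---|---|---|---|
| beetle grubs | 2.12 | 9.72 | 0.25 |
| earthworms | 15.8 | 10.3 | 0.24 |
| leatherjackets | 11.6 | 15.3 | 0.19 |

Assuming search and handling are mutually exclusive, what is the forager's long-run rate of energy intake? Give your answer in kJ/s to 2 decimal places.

0.74 kJ/s

R = Σλ_iE_i / (1 + Σλ_ih_i)
Numerator: 0.25×2.12 + 0.24×15.8 + 0.19×11.6 = 6.526
Denominator: 1 + 0.25×9.72 + 0.24×10.3 + 0.19×15.3 = 8.809
R = 6.526/8.809 = 0.7408 kJ/s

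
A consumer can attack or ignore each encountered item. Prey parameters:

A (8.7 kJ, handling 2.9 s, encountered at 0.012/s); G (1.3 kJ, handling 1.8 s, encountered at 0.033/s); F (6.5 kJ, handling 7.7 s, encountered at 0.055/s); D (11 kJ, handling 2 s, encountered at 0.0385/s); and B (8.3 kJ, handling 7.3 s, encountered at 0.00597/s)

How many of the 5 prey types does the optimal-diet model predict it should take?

5

Rank by E/h (kJ/s): D 5.5, A 3, B 1.14, F 0.844, G 0.722. Include each in turn until the next type's E/h falls below the running intake rate.
Rate on top 1: 0.3932. A: 3 > 0.3932 → include.
Rate on top 2: 0.4748. B: 1.14 > 0.4748 → include.
Rate on top 3: 0.4998. F: 0.844 > 0.4998 → include.
Rate on top 4: 0.5922. G: 0.722 > 0.5922 → include.
Optimal diet: D, A, B, F, G — 5 of 5 types.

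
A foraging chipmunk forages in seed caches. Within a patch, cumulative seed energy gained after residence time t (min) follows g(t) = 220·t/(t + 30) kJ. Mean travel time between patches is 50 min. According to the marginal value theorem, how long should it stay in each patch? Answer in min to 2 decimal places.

38.73 min

By the marginal value theorem, leave when the instantaneous gain rate g'(t) equals the habitat-wide average g(t)/(T + t).
g'(t) = 220·30/(t + 30)². Setting 220·30/(t+30)² = 220t/[(t+30)(50+t)] gives 30(50+t) = t(t+30), so t² = 30×50 = 1500.
t* = √1500 = 38.73 min.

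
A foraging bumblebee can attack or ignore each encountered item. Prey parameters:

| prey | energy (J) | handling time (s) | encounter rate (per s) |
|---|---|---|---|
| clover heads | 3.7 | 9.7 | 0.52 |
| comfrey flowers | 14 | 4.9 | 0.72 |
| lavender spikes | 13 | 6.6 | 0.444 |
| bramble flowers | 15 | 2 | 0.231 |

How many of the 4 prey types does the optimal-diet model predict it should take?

Rank by E/h (J/s): bramble flowers 7.5, comfrey flowers 2.86, lavender spikes 1.97, clover heads 0.381. Include each in turn until the next type's E/h falls below the running intake rate.
Rate on top 1: 2.37. comfrey flowers: 2.86 > 2.37 → include.
Rate on top 2: 2.714. lavender spikes: 1.97 < 2.714 → exclude; stop.
Optimal diet: bramble flowers, comfrey flowers — 2 of 4 types.

2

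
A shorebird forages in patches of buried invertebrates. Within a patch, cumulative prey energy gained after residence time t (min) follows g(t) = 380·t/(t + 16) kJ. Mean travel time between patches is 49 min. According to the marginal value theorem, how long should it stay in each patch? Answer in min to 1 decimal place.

Maximise g(t)/(T+t): set derivative to zero → g'(t)(T+t) = g(t).
g'(t) = 380·16/(t + 16)². Setting 380·16/(t+16)² = 380t/[(t+16)(49+t)] gives 16(49+t) = t(t+16), so t² = 16×49 = 784.
t* = √784 = 28 min.

28.0 min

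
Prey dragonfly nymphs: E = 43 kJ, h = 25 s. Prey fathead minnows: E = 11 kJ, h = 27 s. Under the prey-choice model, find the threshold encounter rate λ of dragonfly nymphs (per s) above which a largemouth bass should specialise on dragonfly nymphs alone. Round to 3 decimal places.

0.012 per s

The zero-one rule: include fathead minnows iff E₂/h₂ > λE₁/(1+λh₁). Equality gives the switch point.
λE₁h₂ = E₂ + λE₂h₁ ⇒ λ = E₂/(E₁h₂ − E₂h₁) = 11/(1161 − 275) = 0.01242 per s.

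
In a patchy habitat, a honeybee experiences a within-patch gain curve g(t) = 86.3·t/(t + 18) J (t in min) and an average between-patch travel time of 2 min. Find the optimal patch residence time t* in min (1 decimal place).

6.0 min

By the marginal value theorem, leave when the instantaneous gain rate g'(t) equals the habitat-wide average g(t)/(T + t).
g'(t) = 86.3·18/(t + 18)². Setting 86.3·18/(t+18)² = 86.3t/[(t+18)(2+t)] gives 18(2+t) = t(t+18), so t² = 18×2 = 36.
t* = √36 = 6 min.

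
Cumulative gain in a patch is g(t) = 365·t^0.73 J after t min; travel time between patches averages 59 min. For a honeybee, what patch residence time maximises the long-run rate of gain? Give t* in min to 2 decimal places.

159.52 min

By the marginal value theorem, leave when the instantaneous gain rate g'(t) equals the habitat-wide average g(t)/(T + t).
g'(t) = 0.73·365·t^-0.27. Setting 0.73·365·t^-0.27 = 365·t^0.73/(59+t) gives 0.73(59+t) = t, so 0.27·t = 0.73×59.
t* = 0.73×59/0.27 = 159.5 min.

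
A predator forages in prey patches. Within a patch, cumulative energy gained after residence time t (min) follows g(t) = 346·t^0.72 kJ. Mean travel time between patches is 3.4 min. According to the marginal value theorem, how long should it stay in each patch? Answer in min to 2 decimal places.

8.74 min

By the marginal value theorem, leave when the instantaneous gain rate g'(t) equals the habitat-wide average g(t)/(T + t).
g'(t) = 0.72·346·t^-0.28. Setting 0.72·346·t^-0.28 = 346·t^0.72/(3.4+t) gives 0.72(3.4+t) = t, so 0.28·t = 0.72×3.4.
t* = 0.72×3.4/0.28 = 8.743 min.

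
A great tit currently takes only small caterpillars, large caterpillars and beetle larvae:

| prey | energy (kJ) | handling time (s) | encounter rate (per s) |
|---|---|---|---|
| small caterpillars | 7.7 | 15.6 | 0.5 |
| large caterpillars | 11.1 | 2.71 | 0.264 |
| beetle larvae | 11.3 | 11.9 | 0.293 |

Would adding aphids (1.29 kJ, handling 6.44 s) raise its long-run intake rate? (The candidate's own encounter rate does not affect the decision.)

On small caterpillars, large caterpillars and beetle larvae alone, R = ΣλE/(1+Σλh) = 10.09/13 = 0.7761 kJ/s.
Profitability of aphids: 1.29/6.44 = 0.2003 kJ/s.
Since 0.2003 < R, time spent handling aphids is better spent searching.

No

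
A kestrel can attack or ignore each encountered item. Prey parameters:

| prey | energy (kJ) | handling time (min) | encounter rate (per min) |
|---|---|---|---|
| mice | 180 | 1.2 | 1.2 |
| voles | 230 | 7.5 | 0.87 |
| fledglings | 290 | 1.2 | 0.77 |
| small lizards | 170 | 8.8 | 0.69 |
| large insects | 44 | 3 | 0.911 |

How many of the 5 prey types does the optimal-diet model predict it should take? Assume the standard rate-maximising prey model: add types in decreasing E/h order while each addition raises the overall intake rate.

Rank by E/h (kJ/min): fledglings 242, mice 150, voles 30.7, small lizards 19.3, large insects 14.7. Include each in turn until the next type's E/h falls below the running intake rate.
Rate on top 1: 116.1. mice: 150 > 116.1 → include.
Rate on top 2: 130.6. voles: 30.7 < 130.6 → exclude; stop.
Optimal diet: fledglings, mice — 2 of 5 types.

2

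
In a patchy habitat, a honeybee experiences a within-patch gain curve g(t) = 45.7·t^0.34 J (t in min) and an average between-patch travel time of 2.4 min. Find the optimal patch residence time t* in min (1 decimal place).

By the marginal value theorem, leave when the instantaneous gain rate g'(t) equals the habitat-wide average g(t)/(T + t).
g'(t) = 0.34·45.7·t^-0.66. Setting 0.34·45.7·t^-0.66 = 45.7·t^0.34/(2.4+t) gives 0.34(2.4+t) = t, so 0.66·t = 0.34×2.4.
t* = 0.34×2.4/0.66 = 1.236 min.

1.2 min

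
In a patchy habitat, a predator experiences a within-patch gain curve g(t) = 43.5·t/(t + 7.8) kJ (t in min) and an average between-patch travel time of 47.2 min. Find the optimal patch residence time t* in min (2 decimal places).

Optimal t* satisfies g'(t*) = g(t*)/(T + t*).
g'(t) = 43.5·7.8/(t + 7.8)². Setting 43.5·7.8/(t+7.8)² = 43.5t/[(t+7.8)(47.2+t)] gives 7.8(47.2+t) = t(t+7.8), so t² = 7.8×47.2 = 368.2.
t* = √368.2 = 19.19 min.

19.19 min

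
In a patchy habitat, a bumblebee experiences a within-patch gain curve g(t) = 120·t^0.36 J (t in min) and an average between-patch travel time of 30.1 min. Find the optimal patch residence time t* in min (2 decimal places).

Optimal t* satisfies g'(t*) = g(t*)/(T + t*).
g'(t) = 0.36·120·t^-0.64. Setting 0.36·120·t^-0.64 = 120·t^0.36/(30.1+t) gives 0.36(30.1+t) = t, so 0.64·t = 0.36×30.1.
t* = 0.36×30.1/0.64 = 16.93 min.

16.93 min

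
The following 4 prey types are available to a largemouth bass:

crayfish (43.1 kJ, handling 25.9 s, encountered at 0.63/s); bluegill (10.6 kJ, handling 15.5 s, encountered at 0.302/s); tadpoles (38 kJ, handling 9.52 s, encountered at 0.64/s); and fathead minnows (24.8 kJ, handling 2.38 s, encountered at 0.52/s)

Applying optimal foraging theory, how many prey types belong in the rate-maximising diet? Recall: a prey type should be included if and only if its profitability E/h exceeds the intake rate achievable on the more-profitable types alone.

Rank by E/h (kJ/s): fathead minnows 10.4, tadpoles 3.99, crayfish 1.66, bluegill 0.684. Include each in turn until the next type's E/h falls below the running intake rate.
Rate on top 1: 5.763. tadpoles: 3.99 < 5.763 → exclude; stop.
Optimal diet: fathead minnows — 1 of 4 types.

1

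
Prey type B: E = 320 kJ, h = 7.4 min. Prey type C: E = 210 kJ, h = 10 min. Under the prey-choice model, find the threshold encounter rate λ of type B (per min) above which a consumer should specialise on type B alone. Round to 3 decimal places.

Drop type C once their profitability E₂/h₂ falls below the rate achievable on type B alone: E₂/h₂ = λE₁/(1 + λh₁).
Solve for λ: λE₁h₂ = E₂(1 + λh₁) → λ(E₁h₂ − E₂h₁) = E₂ → λ = E₂/(E₁h₂ − E₂h₁).
λ = 210/(320×10 − 210×7.4) = 210/1646 = 0.1276 per min.

0.128 per min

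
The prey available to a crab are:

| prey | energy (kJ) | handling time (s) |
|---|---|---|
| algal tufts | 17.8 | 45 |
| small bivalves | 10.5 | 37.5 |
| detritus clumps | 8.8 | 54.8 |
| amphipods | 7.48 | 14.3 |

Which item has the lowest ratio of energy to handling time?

detritus clumps

Profitability E/h (kJ/s): algal tufts = 17.8/45 = 0.396, small bivalves = 10.5/37.5 = 0.28, detritus clumps = 8.8/54.8 = 0.161, amphipods = 7.48/14.3 = 0.523.
Ranked: amphipods > algal tufts > small bivalves > detritus clumps.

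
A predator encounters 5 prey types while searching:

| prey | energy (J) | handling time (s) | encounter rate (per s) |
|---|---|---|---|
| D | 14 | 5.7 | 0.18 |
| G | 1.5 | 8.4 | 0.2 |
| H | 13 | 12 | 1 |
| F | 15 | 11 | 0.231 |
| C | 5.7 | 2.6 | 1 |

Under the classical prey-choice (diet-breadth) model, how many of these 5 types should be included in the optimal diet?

2

Rank by E/h (J/s): D 2.46, C 2.19, F 1.36, H 1.08, G 0.179. Include each in turn until the next type's E/h falls below the running intake rate.
Rate on top 1: 1.244. C: 2.19 > 1.244 → include.
Rate on top 2: 1.777. F: 1.36 < 1.777 → exclude; stop.
Optimal diet: D, C — 2 of 5 types.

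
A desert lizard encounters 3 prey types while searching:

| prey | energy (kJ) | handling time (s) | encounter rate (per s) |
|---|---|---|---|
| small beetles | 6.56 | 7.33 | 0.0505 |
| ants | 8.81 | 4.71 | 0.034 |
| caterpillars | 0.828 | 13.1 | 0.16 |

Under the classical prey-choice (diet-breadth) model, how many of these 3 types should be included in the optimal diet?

Rank by E/h (kJ/s): ants 1.87, small beetles 0.895, caterpillars 0.0632. Include each in turn until the next type's E/h falls below the running intake rate.
Rate on top 1: 0.2582. small beetles: 0.895 > 0.2582 → include.
Rate on top 2: 0.4122. caterpillars: 0.0632 < 0.4122 → exclude; stop.
Optimal diet: ants, small beetles — 2 of 3 types.

2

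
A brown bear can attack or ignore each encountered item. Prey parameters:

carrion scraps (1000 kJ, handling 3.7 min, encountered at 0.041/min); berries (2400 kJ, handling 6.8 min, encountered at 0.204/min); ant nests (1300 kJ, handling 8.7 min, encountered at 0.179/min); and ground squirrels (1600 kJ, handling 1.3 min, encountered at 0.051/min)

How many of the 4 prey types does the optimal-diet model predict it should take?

E/h in descending order: ground squirrels 1.23e+03, berries 353, carrion scraps 270, ant nests 149 kJ/min. The optimal diet is the largest prefix of this list for which every included type satisfies E_i/h_i > R on the types above it.
Rate on top 1: 76.53. berries: 353 > 76.53 → include.
Rate on top 2: 232.8. carrion scraps: 270 > 232.8 → include.
Rate on top 3: 235. ant nests: 149 < 235 → exclude; stop.
Optimal diet: ground squirrels, berries, carrion scraps — 3 of 4 types.

3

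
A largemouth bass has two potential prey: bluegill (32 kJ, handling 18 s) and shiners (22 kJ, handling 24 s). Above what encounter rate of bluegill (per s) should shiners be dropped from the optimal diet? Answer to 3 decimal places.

Drop shiners once their profitability E₂/h₂ falls below the rate achievable on bluegill alone: E₂/h₂ = λE₁/(1 + λh₁).
Solve for λ: λE₁h₂ = E₂(1 + λh₁) → λ(E₁h₂ − E₂h₁) = E₂ → λ = E₂/(E₁h₂ − E₂h₁).
λ = 22/(32×24 − 22×18) = 22/372 = 0.05914 per s.

0.059 per s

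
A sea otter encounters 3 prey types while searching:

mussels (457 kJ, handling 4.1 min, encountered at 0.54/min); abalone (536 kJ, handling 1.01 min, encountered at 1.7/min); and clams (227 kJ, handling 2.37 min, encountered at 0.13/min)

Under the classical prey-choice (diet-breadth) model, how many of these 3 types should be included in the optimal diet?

1

Rank by E/h (kJ/min): abalone 531, mussels 111, clams 95.8. Include each in turn until the next type's E/h falls below the running intake rate.
Rate on top 1: 335.4. mussels: 111 < 335.4 → exclude; stop.
Optimal diet: abalone — 1 of 3 types.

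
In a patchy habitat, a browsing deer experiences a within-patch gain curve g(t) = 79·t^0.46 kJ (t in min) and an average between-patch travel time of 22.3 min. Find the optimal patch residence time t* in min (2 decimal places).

19.00 min

By the marginal value theorem, leave when the instantaneous gain rate g'(t) equals the habitat-wide average g(t)/(T + t).
g'(t) = 0.46·79·t^-0.54. Setting 0.46·79·t^-0.54 = 79·t^0.46/(22.3+t) gives 0.46(22.3+t) = t, so 0.54·t = 0.46×22.3.
t* = 0.46×22.3/0.54 = 19 min.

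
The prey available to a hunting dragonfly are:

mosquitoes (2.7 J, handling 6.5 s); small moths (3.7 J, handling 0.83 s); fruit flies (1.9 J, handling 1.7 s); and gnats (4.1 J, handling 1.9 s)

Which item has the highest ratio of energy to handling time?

small moths

Profitability E/h (J/s): mosquitoes = 2.7/6.5 = 0.415, small moths = 3.7/0.83 = 4.46, fruit flies = 1.9/1.7 = 1.12, gnats = 4.1/1.9 = 2.16.
Ranked: small moths > gnats > fruit flies > mosquitoes.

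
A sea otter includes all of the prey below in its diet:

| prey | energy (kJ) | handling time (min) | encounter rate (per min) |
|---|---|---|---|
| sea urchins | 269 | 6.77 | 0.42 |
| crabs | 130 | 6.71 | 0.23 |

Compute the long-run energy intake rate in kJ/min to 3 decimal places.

Energy encountered per unit search time: 0.42×269 + 0.23×130 = 142.9 kJ/min.
Handling time per unit search time: 0.42×6.77 + 0.23×6.71 = 4.387.
Rate = 142.9/(1 + 4.387) = 26.52 kJ/min.

26.525 kJ/min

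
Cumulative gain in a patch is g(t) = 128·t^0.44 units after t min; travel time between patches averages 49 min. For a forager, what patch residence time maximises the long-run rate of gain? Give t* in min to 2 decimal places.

38.50 min

Maximise g(t)/(T+t): set derivative to zero → g'(t)(T+t) = g(t).
g'(t) = 0.44·128·t^-0.56. Setting 0.44·128·t^-0.56 = 128·t^0.44/(49+t) gives 0.44(49+t) = t, so 0.56·t = 0.44×49.
t* = 0.44×49/0.56 = 38.5 min.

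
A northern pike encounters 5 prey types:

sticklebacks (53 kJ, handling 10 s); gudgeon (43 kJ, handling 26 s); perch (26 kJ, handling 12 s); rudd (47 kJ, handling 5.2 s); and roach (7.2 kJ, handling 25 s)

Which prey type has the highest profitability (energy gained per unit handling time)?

rudd

In descending order of E/h:
rudd: 47/5.2 = 9.04 kJ/s
sticklebacks: 53/10 = 5.3 kJ/s
perch: 26/12 = 2.17 kJ/s
gudgeon: 43/26 = 1.65 kJ/s
roach: 7.2/25 = 0.288 kJ/s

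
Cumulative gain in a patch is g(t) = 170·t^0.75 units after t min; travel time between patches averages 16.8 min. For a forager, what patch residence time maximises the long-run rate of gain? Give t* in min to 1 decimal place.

50.4 min

Maximise g(t)/(T+t): set derivative to zero → g'(t)(T+t) = g(t).
g'(t) = 0.75·170·t^-0.25. Setting 0.75·170·t^-0.25 = 170·t^0.75/(16.8+t) gives 0.75(16.8+t) = t, so 0.25·t = 0.75×16.8.
t* = 0.75×16.8/0.25 = 50.4 min.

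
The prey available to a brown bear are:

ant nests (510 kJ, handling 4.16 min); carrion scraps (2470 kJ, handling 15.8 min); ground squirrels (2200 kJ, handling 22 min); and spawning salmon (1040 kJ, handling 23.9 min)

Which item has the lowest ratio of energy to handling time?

spawning salmon

In descending order of E/h:
carrion scraps: 2470/15.8 = 156 kJ/min
ant nests: 510/4.16 = 123 kJ/min
ground squirrels: 2200/22 = 100 kJ/min
spawning salmon: 1040/23.9 = 43.5 kJ/min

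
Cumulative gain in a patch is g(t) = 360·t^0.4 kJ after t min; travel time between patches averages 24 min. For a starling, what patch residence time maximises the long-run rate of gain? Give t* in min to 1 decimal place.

16.0 min

By the marginal value theorem, leave when the instantaneous gain rate g'(t) equals the habitat-wide average g(t)/(T + t).
g'(t) = 0.4·360·t^-0.6. Setting 0.4·360·t^-0.6 = 360·t^0.4/(24+t) gives 0.4(24+t) = t, so 0.60·t = 0.4×24.
t* = 0.4×24/0.60 = 16 min.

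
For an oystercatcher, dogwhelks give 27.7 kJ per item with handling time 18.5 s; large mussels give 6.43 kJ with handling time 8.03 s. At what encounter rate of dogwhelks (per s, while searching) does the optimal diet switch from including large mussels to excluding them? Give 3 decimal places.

At the threshold, the rate on dogwhelks alone equals the profitability of large mussels: λ·27.7/(1 + λ·18.5) = 6.43/8.03 = 0.8007.
Rearranging, λ(27.7 − 0.8007×18.5) = 0.8007, so λ = 0.8007/12.89 = 0.06214 per s.

0.062 per s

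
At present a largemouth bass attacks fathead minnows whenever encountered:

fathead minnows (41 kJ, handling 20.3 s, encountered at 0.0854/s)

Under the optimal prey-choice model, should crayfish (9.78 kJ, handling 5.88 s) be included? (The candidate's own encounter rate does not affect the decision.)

Intake rate on the current diet: R = (0.0854×41) / (1 + 0.0854×20.3) = 3.501/2.734 = 1.281 kJ/s.
Profitability of crayfish: 9.78/5.88 = 1.663 kJ/s.
Since 1.663 > R, including crayfish increases the long-run rate.

Yes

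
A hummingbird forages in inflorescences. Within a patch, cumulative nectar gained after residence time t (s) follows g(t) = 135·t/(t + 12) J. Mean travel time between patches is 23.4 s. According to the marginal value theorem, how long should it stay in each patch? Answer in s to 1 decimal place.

16.8 s

By the marginal value theorem, leave when the instantaneous gain rate g'(t) equals the habitat-wide average g(t)/(T + t).
g'(t) = 135·12/(t + 12)². Setting 135·12/(t+12)² = 135t/[(t+12)(23.4+t)] gives 12(23.4+t) = t(t+12), so t² = 12×23.4 = 280.8.
t* = √280.8 = 16.76 s.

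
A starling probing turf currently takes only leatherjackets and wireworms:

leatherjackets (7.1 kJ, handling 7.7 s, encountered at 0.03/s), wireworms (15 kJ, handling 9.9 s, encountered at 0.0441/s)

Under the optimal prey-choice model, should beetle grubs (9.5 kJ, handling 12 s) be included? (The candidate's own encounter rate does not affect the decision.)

Yes

Intake rate on the current diet: R = (0.03×7.1 + 0.0441×15) / (1 + 0.03×7.7 + 0.0441×9.9) = 0.8745/1.668 = 0.5244 kJ/s.
Profitability of beetle grubs: 9.5/12 = 0.7917 kJ/s.
0.7917 > 0.5244, so adding beetle grubs raises the average — include it.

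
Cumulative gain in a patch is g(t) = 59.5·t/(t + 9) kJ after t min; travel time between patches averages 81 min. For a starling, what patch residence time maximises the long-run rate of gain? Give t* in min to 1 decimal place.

27.0 min

Maximise g(t)/(T+t): set derivative to zero → g'(t)(T+t) = g(t).
g'(t) = 59.5·9/(t + 9)². Setting 59.5·9/(t+9)² = 59.5t/[(t+9)(81+t)] gives 9(81+t) = t(t+9), so t² = 9×81 = 729.
t* = √729 = 27 min.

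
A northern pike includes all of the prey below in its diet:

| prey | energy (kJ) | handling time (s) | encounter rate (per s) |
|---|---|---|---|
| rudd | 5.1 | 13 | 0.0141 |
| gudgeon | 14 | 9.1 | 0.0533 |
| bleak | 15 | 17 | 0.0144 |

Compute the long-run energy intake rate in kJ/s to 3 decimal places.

R = Σλ_iE_i / (1 + Σλ_ih_i)
Numerator: 0.0141×5.1 + 0.0533×14 + 0.0144×15 = 1.034
Denominator: 1 + 0.0141×13 + 0.0533×9.1 + 0.0144×17 = 1.913
R = 1.034/1.913 = 0.5405 kJ/s

0.541 kJ/s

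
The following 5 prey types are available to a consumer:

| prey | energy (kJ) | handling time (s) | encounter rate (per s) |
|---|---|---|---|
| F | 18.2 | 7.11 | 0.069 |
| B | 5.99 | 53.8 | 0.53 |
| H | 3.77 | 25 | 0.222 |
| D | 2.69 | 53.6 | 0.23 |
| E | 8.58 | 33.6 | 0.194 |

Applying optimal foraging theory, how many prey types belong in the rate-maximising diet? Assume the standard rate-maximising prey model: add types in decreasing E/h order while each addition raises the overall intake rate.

1

E/h in descending order: F 2.56, E 0.255, H 0.151, B 0.111, D 0.0502 kJ/s. The optimal diet is the largest prefix of this list for which every included type satisfies E_i/h_i > R on the types above it.
Rate on top 1: 0.8425. E: 0.255 < 0.8425 → exclude; stop.
Optimal diet: F — 1 of 5 types.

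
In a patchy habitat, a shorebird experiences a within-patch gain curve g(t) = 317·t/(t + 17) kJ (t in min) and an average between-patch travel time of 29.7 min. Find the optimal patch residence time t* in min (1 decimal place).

Optimal t* satisfies g'(t*) = g(t*)/(T + t*).
g'(t) = 317·17/(t + 17)². Setting 317·17/(t+17)² = 317t/[(t+17)(29.7+t)] gives 17(29.7+t) = t(t+17), so t² = 17×29.7 = 504.9.
t* = √504.9 = 22.47 min.

22.5 min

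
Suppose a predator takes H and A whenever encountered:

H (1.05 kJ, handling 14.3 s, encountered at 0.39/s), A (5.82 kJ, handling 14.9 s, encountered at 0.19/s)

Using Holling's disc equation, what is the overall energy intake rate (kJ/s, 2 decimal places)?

0.16 kJ/s

R = Σλ_iE_i / (1 + Σλ_ih_i)
Numerator: 0.39×1.05 + 0.19×5.82 = 1.515
Denominator: 1 + 0.39×14.3 + 0.19×14.9 = 9.408
R = 1.515/9.408 = 0.1611 kJ/s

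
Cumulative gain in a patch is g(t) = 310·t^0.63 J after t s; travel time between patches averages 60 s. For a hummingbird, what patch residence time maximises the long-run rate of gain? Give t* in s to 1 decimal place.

By the marginal value theorem, leave when the instantaneous gain rate g'(t) equals the habitat-wide average g(t)/(T + t).
g'(t) = 0.63·310·t^-0.37. Setting 0.63·310·t^-0.37 = 310·t^0.63/(60+t) gives 0.63(60+t) = t, so 0.37·t = 0.63×60.
t* = 0.63×60/0.37 = 102.2 s.

102.2 s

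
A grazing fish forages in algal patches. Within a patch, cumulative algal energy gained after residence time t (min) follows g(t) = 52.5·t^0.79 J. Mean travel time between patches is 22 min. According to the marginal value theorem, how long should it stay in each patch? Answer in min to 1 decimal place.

Optimal t* satisfies g'(t*) = g(t*)/(T + t*).
g'(t) = 0.79·52.5·t^-0.21. Setting 0.79·52.5·t^-0.21 = 52.5·t^0.79/(22+t) gives 0.79(22+t) = t, so 0.21·t = 0.79×22.
t* = 0.79×22/0.21 = 82.76 min.

82.8 min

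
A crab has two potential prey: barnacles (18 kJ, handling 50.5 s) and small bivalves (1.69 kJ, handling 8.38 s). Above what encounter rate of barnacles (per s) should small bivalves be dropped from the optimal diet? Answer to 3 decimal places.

At the threshold, the rate on barnacles alone equals the profitability of small bivalves: λ·18/(1 + λ·50.5) = 1.69/8.38 = 0.2017.
Rearranging, λ(18 − 0.2017×50.5) = 0.2017, so λ = 0.2017/7.816 = 0.0258 per s.

0.026 per s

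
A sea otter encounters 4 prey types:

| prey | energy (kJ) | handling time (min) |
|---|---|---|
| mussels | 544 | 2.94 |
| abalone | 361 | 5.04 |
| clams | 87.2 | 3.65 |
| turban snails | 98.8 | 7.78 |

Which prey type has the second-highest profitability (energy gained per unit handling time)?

abalone

Profitability E/h (kJ/min): mussels = 544/2.94 = 185, abalone = 361/5.04 = 71.6, clams = 87.2/3.65 = 23.9, turban snails = 98.8/7.78 = 12.7.
Ranked: mussels > abalone > clams > turban snails.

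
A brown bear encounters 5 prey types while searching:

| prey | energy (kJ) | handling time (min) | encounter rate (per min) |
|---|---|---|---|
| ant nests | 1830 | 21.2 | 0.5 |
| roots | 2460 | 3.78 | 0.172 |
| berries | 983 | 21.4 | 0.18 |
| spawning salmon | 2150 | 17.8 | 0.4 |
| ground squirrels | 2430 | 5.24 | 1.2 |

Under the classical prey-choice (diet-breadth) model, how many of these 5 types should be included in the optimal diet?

E/h in descending order: roots 651, ground squirrels 464, spawning salmon 121, ant nests 86.3, berries 45.9 kJ/min. The optimal diet is the largest prefix of this list for which every included type satisfies E_i/h_i > R on the types above it.
Rate on top 1: 256.4. ground squirrels: 464 > 256.4 → include.
Rate on top 2: 420.6. spawning salmon: 121 < 420.6 → exclude; stop.
Optimal diet: roots, ground squirrels — 2 of 5 types.

2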